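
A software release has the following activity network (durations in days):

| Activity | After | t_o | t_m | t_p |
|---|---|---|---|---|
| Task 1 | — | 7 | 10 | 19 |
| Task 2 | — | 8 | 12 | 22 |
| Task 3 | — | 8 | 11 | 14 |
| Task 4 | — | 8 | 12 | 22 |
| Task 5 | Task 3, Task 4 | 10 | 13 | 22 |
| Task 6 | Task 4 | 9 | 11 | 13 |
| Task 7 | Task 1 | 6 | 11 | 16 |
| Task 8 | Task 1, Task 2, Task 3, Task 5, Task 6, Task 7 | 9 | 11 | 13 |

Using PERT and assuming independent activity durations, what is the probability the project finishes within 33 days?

te_Task 1 = (7 + 4·10 + 19)/6 = 66/6 = 11; σ²_Task 1 = ((19−7)/6)² = 4.000
te_Task 2 = (8 + 4·12 + 22)/6 = 78/6 = 13; σ²_Task 2 = ((22−8)/6)² = 5.444
te_Task 3 = (8 + 4·11 + 14)/6 = 66/6 = 11; σ²_Task 3 = ((14−8)/6)² = 1.000
te_Task 4 = (8 + 4·12 + 22)/6 = 78/6 = 13; σ²_Task 4 = ((22−8)/6)² = 5.444
te_Task 5 = (10 + 4·13 + 22)/6 = 84/6 = 14; σ²_Task 5 = ((22−10)/6)² = 4.000
te_Task 6 = (9 + 4·11 + 13)/6 = 66/6 = 11; σ²_Task 6 = ((13−9)/6)² = 0.444
te_Task 7 = (6 + 4·11 + 16)/6 = 66/6 = 11; σ²_Task 7 = ((16−6)/6)² = 2.778
te_Task 8 = (9 + 4·11 + 13)/6 = 66/6 = 11; σ²_Task 8 = ((13−9)/6)² = 0.444

Forward pass:
ES_Task 1 = 0; EF_Task 1 = 11
ES_Task 2 = 0; EF_Task 2 = 13
ES_Task 3 = 0; EF_Task 3 = 11
ES_Task 4 = 0; EF_Task 4 = 13
ES_Task 5 = max(EF_Task 3=11, EF_Task 4=13) = 13; EF_Task 5 = 13+14 = 27
ES_Task 6 = 13; EF_Task 6 = 13+11 = 24
ES_Task 7 = 11; EF_Task 7 = 11+11 = 22
ES_Task 8 = max(EF_Task 1=11, EF_Task 2=13, EF_Task 3=11, EF_Task 5=27, EF_Task 6=24, EF_Task 7=22) = 27; EF_Task 8 = 27+11 = 38
Expected project duration μ = 38 days. Critical path: Task 4 → Task 5 → Task 8.

Variance along critical path = 5.444 + 4.000 + 0.444 = 9.889; σ = √9.889 = 3.145 days.
Z = (33 − 38) / 3.145 = -1.590
P(T ≤ 33) = Φ(-1.590) ≈ 0.056

0.056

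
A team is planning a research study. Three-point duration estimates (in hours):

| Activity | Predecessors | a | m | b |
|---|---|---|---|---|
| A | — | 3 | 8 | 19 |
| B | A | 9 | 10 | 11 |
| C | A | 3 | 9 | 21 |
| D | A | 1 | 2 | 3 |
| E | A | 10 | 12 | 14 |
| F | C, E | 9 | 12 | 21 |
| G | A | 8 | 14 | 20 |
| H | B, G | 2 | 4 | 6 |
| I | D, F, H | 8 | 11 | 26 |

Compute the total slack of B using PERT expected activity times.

11 hours

te_A = (3 + 4·8 + 19)/6 = 54/6 = 9
te_B = (9 + 4·10 + 11)/6 = 60/6 = 10
te_C = (3 + 4·9 + 21)/6 = 60/6 = 10
te_D = (1 + 4·2 + 3)/6 = 12/6 = 2
te_E = (10 + 4·12 + 14)/6 = 72/6 = 12
te_F = (9 + 4·12 + 21)/6 = 78/6 = 13
te_G = (8 + 4·14 + 20)/6 = 84/6 = 14
te_H = (2 + 4·4 + 6)/6 = 24/6 = 4
te_I = (8 + 4·11 + 26)/6 = 78/6 = 13

Forward pass:
ES_A = 0; EF_A = 9
ES_B = 9; EF_B = 9+10 = 19
ES_C = 9; EF_C = 9+10 = 19
ES_D = 9; EF_D = 9+2 = 11
ES_E = 9; EF_E = 9+12 = 21
ES_F = max(EF_C=19, EF_E=21) = 21; EF_F = 21+13 = 34
ES_G = 9; EF_G = 9+14 = 23
ES_H = max(EF_B=19, EF_G=23) = 23; EF_H = 23+4 = 27
ES_I = max(EF_D=11, EF_F=34, EF_H=27) = 34; EF_I = 34+13 = 47
Expected project duration μ = 47 hours. Critical path: A → E → F → I.

Backward pass:
LF_I = 47; LS_I = 47−13 = 34
LF_H = LS_I = 34; LS_H = 34−4 = 30
LF_G = LS_H = 30; LS_G = 30−14 = 16
LF_F = LS_I = 34; LS_F = 34−13 = 21
LF_E = LS_F = 21; LS_E = 21−12 = 9
LF_D = LS_I = 34; LS_D = 34−2 = 32
LF_C = LS_F = 21; LS_C = 21−10 = 11
LF_B = LS_H = 30; LS_B = 30−10 = 20
LF_A = min(LS_B=20, LS_C=11, LS_D=32, LS_E=9, LS_G=16) = 9; LS_A = 9−9 = 0
Slack_B = LS_B − ES_B = 20 − 9 = 11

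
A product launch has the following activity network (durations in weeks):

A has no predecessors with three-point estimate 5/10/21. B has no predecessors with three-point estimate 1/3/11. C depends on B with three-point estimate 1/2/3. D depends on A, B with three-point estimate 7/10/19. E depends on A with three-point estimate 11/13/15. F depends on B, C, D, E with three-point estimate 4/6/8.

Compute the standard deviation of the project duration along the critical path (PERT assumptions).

2.83 weeks

te_A = (5 + 4·10 + 21)/6 = 66/6 = 11; σ²_A = ((21−5)/6)² = 7.111
te_B = (1 + 4·3 + 11)/6 = 24/6 = 4; σ²_B = ((11−1)/6)² = 2.778
te_C = (1 + 4·2 + 3)/6 = 12/6 = 2; σ²_C = ((3−1)/6)² = 0.111
te_D = (7 + 4·10 + 19)/6 = 66/6 = 11; σ²_D = ((19−7)/6)² = 4.000
te_E = (11 + 4·13 + 15)/6 = 78/6 = 13; σ²_E = ((15−11)/6)² = 0.444
te_F = (4 + 4·6 + 8)/6 = 36/6 = 6; σ²_F = ((8−4)/6)² = 0.444

Forward pass:
ES_A = 0; EF_A = 11
ES_B = 0; EF_B = 4
ES_C = 4; EF_C = 4+2 = 6
ES_D = max(EF_A=11, EF_B=4) = 11; EF_D = 11+11 = 22
ES_E = 11; EF_E = 11+13 = 24
ES_F = max(EF_B=4, EF_C=6, EF_D=22, EF_E=24) = 24; EF_F = 24+6 = 30
Expected project duration μ = 30 weeks. Critical path: A → E → F.

Variance along critical path = 7.111 + 0.444 + 0.444 = 8.000
σ = √8.000 = 2.828 weeks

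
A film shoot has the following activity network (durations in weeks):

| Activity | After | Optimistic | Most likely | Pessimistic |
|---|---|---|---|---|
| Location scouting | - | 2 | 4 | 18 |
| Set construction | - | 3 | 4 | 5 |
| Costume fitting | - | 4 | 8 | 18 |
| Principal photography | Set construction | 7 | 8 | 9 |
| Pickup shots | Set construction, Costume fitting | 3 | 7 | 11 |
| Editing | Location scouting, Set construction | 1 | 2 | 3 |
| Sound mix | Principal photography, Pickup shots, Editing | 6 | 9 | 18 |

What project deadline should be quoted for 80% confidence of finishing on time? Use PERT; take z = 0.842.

te_Location scouting = (2 + 4·4 + 18)/6 = 36/6 = 6; σ²_Location scouting = ((18−2)/6)² = 7.111
te_Set construction = (3 + 4·4 + 5)/6 = 24/6 = 4; σ²_Set construction = ((5−3)/6)² = 0.111
te_Costume fitting = (4 + 4·8 + 18)/6 = 54/6 = 9; σ²_Costume fitting = ((18−4)/6)² = 5.444
te_Principal photography = (7 + 4·8 + 9)/6 = 48/6 = 8; σ²_Principal photography = ((9−7)/6)² = 0.111
te_Pickup shots = (3 + 4·7 + 11)/6 = 42/6 = 7; σ²_Pickup shots = ((11−3)/6)² = 1.778
te_Editing = (1 + 4·2 + 3)/6 = 12/6 = 2; σ²_Editing = ((3−1)/6)² = 0.111
te_Sound mix = (6 + 4·9 + 18)/6 = 60/6 = 10; σ²_Sound mix = ((18−6)/6)² = 4.000

Forward pass:
ES_Location scouting = 0; EF_Location scouting = 6
ES_Set construction = 0; EF_Set construction = 4
ES_Costume fitting = 0; EF_Costume fitting = 9
ES_Principal photography = 4; EF_Principal photography = 4+8 = 12
ES_Pickup shots = max(EF_Set construction=4, EF_Costume fitting=9) = 9; EF_Pickup shots = 9+7 = 16
ES_Editing = max(EF_Location scouting=6, EF_Set construction=4) = 6; EF_Editing = 6+2 = 8
ES_Sound mix = max(EF_Principal photography=12, EF_Pickup shots=16, EF_Editing=8) = 16; EF_Sound mix = 16+10 = 26
Expected project duration μ = 26 weeks. Critical path: Costume fitting → Pickup shots → Sound mix.

Variance along critical path = 5.444 + 1.778 + 4.000 = 11.222; σ = 3.350 weeks.
D = μ + z·σ = 26 + 0.842·3.350 = 28.8 weeks

28.8 weeks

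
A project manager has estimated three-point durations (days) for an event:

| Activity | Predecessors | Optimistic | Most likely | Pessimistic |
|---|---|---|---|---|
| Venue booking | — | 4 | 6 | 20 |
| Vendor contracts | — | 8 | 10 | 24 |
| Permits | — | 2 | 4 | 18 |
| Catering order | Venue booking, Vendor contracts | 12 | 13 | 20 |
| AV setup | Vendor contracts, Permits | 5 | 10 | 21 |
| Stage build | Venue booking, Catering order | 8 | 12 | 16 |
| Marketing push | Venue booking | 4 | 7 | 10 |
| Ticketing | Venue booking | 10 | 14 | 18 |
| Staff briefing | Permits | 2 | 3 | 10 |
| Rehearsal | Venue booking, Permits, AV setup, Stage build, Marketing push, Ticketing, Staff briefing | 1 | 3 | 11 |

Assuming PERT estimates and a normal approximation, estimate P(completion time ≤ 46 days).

0.862

te_Venue booking = (4 + 4·6 + 20)/6 = 48/6 = 8; σ²_Venue booking = ((20−4)/6)² = 7.111
te_Vendor contracts = (8 + 4·10 + 24)/6 = 72/6 = 12; σ²_Vendor contracts = ((24−8)/6)² = 7.111
te_Permits = (2 + 4·4 + 18)/6 = 36/6 = 6; σ²_Permits = ((18−2)/6)² = 7.111
te_Catering order = (12 + 4·13 + 20)/6 = 84/6 = 14; σ²_Catering order = ((20−12)/6)² = 1.778
te_AV setup = (5 + 4·10 + 21)/6 = 66/6 = 11; σ²_AV setup = ((21−5)/6)² = 7.111
te_Stage build = (8 + 4·12 + 16)/6 = 72/6 = 12; σ²_Stage build = ((16−8)/6)² = 1.778
te_Marketing push = (4 + 4·7 + 10)/6 = 42/6 = 7; σ²_Marketing push = ((10−4)/6)² = 1.000
te_Ticketing = (10 + 4·14 + 18)/6 = 84/6 = 14; σ²_Ticketing = ((18−10)/6)² = 1.778
te_Staff briefing = (2 + 4·3 + 10)/6 = 24/6 = 4; σ²_Staff briefing = ((10−2)/6)² = 1.778
te_Rehearsal = (1 + 4·3 + 11)/6 = 24/6 = 4; σ²_Rehearsal = ((11−1)/6)² = 2.778

Forward pass:
ES_Venue booking = 0; EF_Venue booking = 8
ES_Vendor contracts = 0; EF_Vendor contracts = 12
ES_Permits = 0; EF_Permits = 6
ES_Catering order = max(EF_Venue booking=8, EF_Vendor contracts=12) = 12; EF_Catering order = 12+14 = 26
ES_AV setup = max(EF_Vendor contracts=12, EF_Permits=6) = 12; EF_AV setup = 12+11 = 23
ES_Stage build = max(EF_Venue booking=8, EF_Catering order=26) = 26; EF_Stage build = 26+12 = 38
ES_Marketing push = 8; EF_Marketing push = 8+7 = 15
ES_Ticketing = 8; EF_Ticketing = 8+14 = 22
ES_Staff briefing = 6; EF_Staff briefing = 6+4 = 10
ES_Rehearsal = max(EF_Venue booking=8, EF_Permits=6, EF_AV setup=23, EF_Stage build=38, EF_Marketing push=15, EF_Ticketing=22, EF_Staff briefing=10) = 38; EF_Rehearsal = 38+4 = 42
Expected project duration μ = 42 days. Critical path: Vendor contracts → Catering order → Stage build → Rehearsal.

Variance along critical path = 7.111 + 1.778 + 1.778 + 2.778 = 13.444; σ = √13.444 = 3.667 days.
Z = (46 − 42) / 3.667 = 1.091
P(T ≤ 46) = Φ(1.091) ≈ 0.862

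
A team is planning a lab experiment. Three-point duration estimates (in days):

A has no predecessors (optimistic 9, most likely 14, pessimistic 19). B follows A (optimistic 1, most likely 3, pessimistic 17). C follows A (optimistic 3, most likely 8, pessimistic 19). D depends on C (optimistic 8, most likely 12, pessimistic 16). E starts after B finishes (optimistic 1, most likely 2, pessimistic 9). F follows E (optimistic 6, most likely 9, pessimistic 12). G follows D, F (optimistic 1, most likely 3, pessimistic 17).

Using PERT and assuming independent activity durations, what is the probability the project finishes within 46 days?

0.917

te_A = (9 + 4·14 + 19)/6 = 84/6 = 14; σ²_A = ((19−9)/6)² = 2.778
te_B = (1 + 4·3 + 17)/6 = 30/6 = 5; σ²_B = ((17−1)/6)² = 7.111
te_C = (3 + 4·8 + 19)/6 = 54/6 = 9; σ²_C = ((19−3)/6)² = 7.111
te_D = (8 + 4·12 + 16)/6 = 72/6 = 12; σ²_D = ((16−8)/6)² = 1.778
te_E = (1 + 4·2 + 9)/6 = 18/6 = 3; σ²_E = ((9−1)/6)² = 1.778
te_F = (6 + 4·9 + 12)/6 = 54/6 = 9; σ²_F = ((12−6)/6)² = 1.000
te_G = (1 + 4·3 + 17)/6 = 30/6 = 5; σ²_G = ((17−1)/6)² = 7.111

Forward pass:
ES_A = 0; EF_A = 14
ES_B = 14; EF_B = 14+5 = 19
ES_C = 14; EF_C = 14+9 = 23
ES_D = 23; EF_D = 23+12 = 35
ES_E = 19; EF_E = 19+3 = 22
ES_F = 22; EF_F = 22+9 = 31
ES_G = max(EF_D=35, EF_F=31) = 35; EF_G = 35+5 = 40
Expected project duration μ = 40 days. Critical path: A → C → D → G.

Variance along critical path = 2.778 + 7.111 + 1.778 + 7.111 = 18.778; σ = √18.778 = 4.333 days.
Z = (46 − 40) / 4.333 = 1.385
P(T ≤ 46) = Φ(1.385) ≈ 0.917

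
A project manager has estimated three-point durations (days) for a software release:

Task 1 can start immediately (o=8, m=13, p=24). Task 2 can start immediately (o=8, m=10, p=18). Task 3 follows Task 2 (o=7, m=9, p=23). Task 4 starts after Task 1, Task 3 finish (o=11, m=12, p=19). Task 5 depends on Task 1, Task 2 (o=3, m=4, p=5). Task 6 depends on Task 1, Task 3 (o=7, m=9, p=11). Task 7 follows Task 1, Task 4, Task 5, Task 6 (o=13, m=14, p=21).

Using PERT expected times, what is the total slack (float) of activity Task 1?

te_Task 1 = (8 + 4·13 + 24)/6 = 84/6 = 14
te_Task 2 = (8 + 4·10 + 18)/6 = 66/6 = 11
te_Task 3 = (7 + 4·9 + 23)/6 = 66/6 = 11
te_Task 4 = (11 + 4·12 + 19)/6 = 78/6 = 13
te_Task 5 = (3 + 4·4 + 5)/6 = 24/6 = 4
te_Task 6 = (7 + 4·9 + 11)/6 = 54/6 = 9
te_Task 7 = (13 + 4·14 + 21)/6 = 90/6 = 15

Forward pass:
ES_Task 1 = 0; EF_Task 1 = 14
ES_Task 2 = 0; EF_Task 2 = 11
ES_Task 3 = 11; EF_Task 3 = 11+11 = 22
ES_Task 4 = max(EF_Task 1=14, EF_Task 3=22) = 22; EF_Task 4 = 22+13 = 35
ES_Task 5 = max(EF_Task 1=14, EF_Task 2=11) = 14; EF_Task 5 = 14+4 = 18
ES_Task 6 = max(EF_Task 1=14, EF_Task 3=22) = 22; EF_Task 6 = 22+9 = 31
ES_Task 7 = max(EF_Task 1=14, EF_Task 4=35, EF_Task 5=18, EF_Task 6=31) = 35; EF_Task 7 = 35+15 = 50
Expected project duration μ = 50 days. Critical path: Task 2 → Task 3 → Task 4 → Task 7.

Backward pass:
LF_Task 7 = 50; LS_Task 7 = 50−15 = 35
LF_Task 6 = LS_Task 7 = 35; LS_Task 6 = 35−9 = 26
LF_Task 5 = LS_Task 7 = 35; LS_Task 5 = 35−4 = 31
LF_Task 4 = LS_Task 7 = 35; LS_Task 4 = 35−13 = 22
LF_Task 3 = min(LS_Task 4=22, LS_Task 6=26) = 22; LS_Task 3 = 22−11 = 11
LF_Task 2 = min(LS_Task 3=11, LS_Task 5=31) = 11; LS_Task 2 = 11−11 = 0
LF_Task 1 = min(LS_Task 4=22, LS_Task 5=31, LS_Task 6=26, LS_Task 7=35) = 22; LS_Task 1 = 22−14 = 8
Slack_Task 1 = LS_Task 1 − ES_Task 1 = 8 − 0 = 8

8 days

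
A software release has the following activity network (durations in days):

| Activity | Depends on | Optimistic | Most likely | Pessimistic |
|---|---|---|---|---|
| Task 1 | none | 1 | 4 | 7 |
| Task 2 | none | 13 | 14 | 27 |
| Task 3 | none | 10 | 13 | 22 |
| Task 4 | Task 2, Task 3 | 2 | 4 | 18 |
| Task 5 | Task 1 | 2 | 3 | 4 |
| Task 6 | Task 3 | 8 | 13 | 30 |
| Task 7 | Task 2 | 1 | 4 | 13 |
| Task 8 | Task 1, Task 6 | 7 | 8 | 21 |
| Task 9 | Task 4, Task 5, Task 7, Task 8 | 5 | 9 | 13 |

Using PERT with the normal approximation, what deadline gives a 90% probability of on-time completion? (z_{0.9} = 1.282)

54.4 days

te_Task 1 = (1 + 4·4 + 7)/6 = 24/6 = 4; σ²_Task 1 = ((7−1)/6)² = 1.000
te_Task 2 = (13 + 4·14 + 27)/6 = 96/6 = 16; σ²_Task 2 = ((27−13)/6)² = 5.444
te_Task 3 = (10 + 4·13 + 22)/6 = 84/6 = 14; σ²_Task 3 = ((22−10)/6)² = 4.000
te_Task 4 = (2 + 4·4 + 18)/6 = 36/6 = 6; σ²_Task 4 = ((18−2)/6)² = 7.111
te_Task 5 = (2 + 4·3 + 4)/6 = 18/6 = 3; σ²_Task 5 = ((4−2)/6)² = 0.111
te_Task 6 = (8 + 4·13 + 30)/6 = 90/6 = 15; σ²_Task 6 = ((30−8)/6)² = 13.444
te_Task 7 = (1 + 4·4 + 13)/6 = 30/6 = 5; σ²_Task 7 = ((13−1)/6)² = 4.000
te_Task 8 = (7 + 4·8 + 21)/6 = 60/6 = 10; σ²_Task 8 = ((21−7)/6)² = 5.444
te_Task 9 = (5 + 4·9 + 13)/6 = 54/6 = 9; σ²_Task 9 = ((13−5)/6)² = 1.778

Forward pass:
ES_Task 1 = 0; EF_Task 1 = 4
ES_Task 2 = 0; EF_Task 2 = 16
ES_Task 3 = 0; EF_Task 3 = 14
ES_Task 4 = max(EF_Task 2=16, EF_Task 3=14) = 16; EF_Task 4 = 16+6 = 22
ES_Task 5 = 4; EF_Task 5 = 4+3 = 7
ES_Task 6 = 14; EF_Task 6 = 14+15 = 29
ES_Task 7 = 16; EF_Task 7 = 16+5 = 21
ES_Task 8 = max(EF_Task 1=4, EF_Task 6=29) = 29; EF_Task 8 = 29+10 = 39
ES_Task 9 = max(EF_Task 4=22, EF_Task 5=7, EF_Task 7=21, EF_Task 8=39) = 39; EF_Task 9 = 39+9 = 48
Expected project duration μ = 48 days. Critical path: Task 3 → Task 6 → Task 8 → Task 9.

Variance along critical path = 4.000 + 13.444 + 5.444 + 1.778 = 24.667; σ = 4.967 days.
D = μ + z·σ = 48 + 1.282·4.967 = 54.4 days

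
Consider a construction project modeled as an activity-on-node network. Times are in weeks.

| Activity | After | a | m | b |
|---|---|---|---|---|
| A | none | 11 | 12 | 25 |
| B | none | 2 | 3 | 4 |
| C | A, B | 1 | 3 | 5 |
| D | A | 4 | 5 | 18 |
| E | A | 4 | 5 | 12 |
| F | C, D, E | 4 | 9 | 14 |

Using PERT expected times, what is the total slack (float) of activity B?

15 weeks

te_A = (11 + 4·12 + 25)/6 = 84/6 = 14
te_B = (2 + 4·3 + 4)/6 = 18/6 = 3
te_C = (1 + 4·3 + 5)/6 = 18/6 = 3
te_D = (4 + 4·5 + 18)/6 = 42/6 = 7
te_E = (4 + 4·5 + 12)/6 = 36/6 = 6
te_F = (4 + 4·9 + 14)/6 = 54/6 = 9

Forward pass:
ES_A = 0; EF_A = 14
ES_B = 0; EF_B = 3
ES_C = max(EF_A=14, EF_B=3) = 14; EF_C = 14+3 = 17
ES_D = 14; EF_D = 14+7 = 21
ES_E = 14; EF_E = 14+6 = 20
ES_F = max(EF_C=17, EF_D=21, EF_E=20) = 21; EF_F = 21+9 = 30
Expected project duration μ = 30 weeks. Critical path: A → D → F.

Backward pass:
LF_F = 30; LS_F = 30−9 = 21
LF_E = LS_F = 21; LS_E = 21−6 = 15
LF_D = LS_F = 21; LS_D = 21−7 = 14
LF_C = LS_F = 21; LS_C = 21−3 = 18
LF_B = LS_C = 18; LS_B = 18−3 = 15
LF_A = min(LS_C=18, LS_D=14, LS_E=15) = 14; LS_A = 14−14 = 0
Slack_B = LS_B − ES_B = 15 − 0 = 15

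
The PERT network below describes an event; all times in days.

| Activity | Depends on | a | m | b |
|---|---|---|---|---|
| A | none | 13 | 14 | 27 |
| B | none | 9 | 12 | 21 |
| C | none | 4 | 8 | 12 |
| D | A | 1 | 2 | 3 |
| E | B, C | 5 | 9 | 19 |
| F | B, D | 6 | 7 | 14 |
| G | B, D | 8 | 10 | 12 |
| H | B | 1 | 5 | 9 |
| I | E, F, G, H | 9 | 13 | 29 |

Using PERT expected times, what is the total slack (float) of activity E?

te_A = (13 + 4·14 + 27)/6 = 96/6 = 16
te_B = (9 + 4·12 + 21)/6 = 78/6 = 13
te_C = (4 + 4·8 + 12)/6 = 48/6 = 8
te_D = (1 + 4·2 + 3)/6 = 12/6 = 2
te_E = (5 + 4·9 + 19)/6 = 60/6 = 10
te_F = (6 + 4·7 + 14)/6 = 48/6 = 8
te_G = (8 + 4·10 + 12)/6 = 60/6 = 10
te_H = (1 + 4·5 + 9)/6 = 30/6 = 5
te_I = (9 + 4·13 + 29)/6 = 90/6 = 15

Forward pass:
ES_A = 0; EF_A = 16
ES_B = 0; EF_B = 13
ES_C = 0; EF_C = 8
ES_D = 16; EF_D = 16+2 = 18
ES_E = max(EF_B=13, EF_C=8) = 13; EF_E = 13+10 = 23
ES_F = max(EF_B=13, EF_D=18) = 18; EF_F = 18+8 = 26
ES_G = max(EF_B=13, EF_D=18) = 18; EF_G = 18+10 = 28
ES_H = 13; EF_H = 13+5 = 18
ES_I = max(EF_E=23, EF_F=26, EF_G=28, EF_H=18) = 28; EF_I = 28+15 = 43
Expected project duration μ = 43 days. Critical path: A → D → G → I.

Backward pass:
LF_I = 43; LS_I = 43−15 = 28
LF_H = LS_I = 28; LS_H = 28−5 = 23
LF_G = LS_I = 28; LS_G = 28−10 = 18
LF_F = LS_I = 28; LS_F = 28−8 = 20
LF_E = LS_I = 28; LS_E = 28−10 = 18
LF_D = min(LS_F=20, LS_G=18) = 18; LS_D = 18−2 = 16
LF_C = LS_E = 18; LS_C = 18−8 = 10
LF_B = min(LS_E=18, LS_F=20, LS_G=18, LS_H=23) = 18; LS_B = 18−13 = 5
LF_A = LS_D = 16; LS_A = 16−16 = 0
Slack_E = LS_E − ES_E = 18 − 13 = 5

5 days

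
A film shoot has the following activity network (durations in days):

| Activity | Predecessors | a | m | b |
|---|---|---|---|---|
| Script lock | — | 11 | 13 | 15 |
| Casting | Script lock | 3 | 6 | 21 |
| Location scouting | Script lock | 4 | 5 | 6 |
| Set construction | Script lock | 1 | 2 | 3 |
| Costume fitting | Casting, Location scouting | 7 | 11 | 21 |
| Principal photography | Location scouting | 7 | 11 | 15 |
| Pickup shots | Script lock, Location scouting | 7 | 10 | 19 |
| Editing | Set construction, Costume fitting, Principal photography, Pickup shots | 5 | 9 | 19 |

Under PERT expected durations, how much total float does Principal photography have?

4 days

te_Script lock = (11 + 4·13 + 15)/6 = 78/6 = 13
te_Casting = (3 + 4·6 + 21)/6 = 48/6 = 8
te_Location scouting = (4 + 4·5 + 6)/6 = 30/6 = 5
te_Set construction = (1 + 4·2 + 3)/6 = 12/6 = 2
te_Costume fitting = (7 + 4·11 + 21)/6 = 72/6 = 12
te_Principal photography = (7 + 4·11 + 15)/6 = 66/6 = 11
te_Pickup shots = (7 + 4·10 + 19)/6 = 66/6 = 11
te_Editing = (5 + 4·9 + 19)/6 = 60/6 = 10

Forward pass:
ES_Script lock = 0; EF_Script lock = 13
ES_Casting = 13; EF_Casting = 13+8 = 21
ES_Location scouting = 13; EF_Location scouting = 13+5 = 18
ES_Set construction = 13; EF_Set construction = 13+2 = 15
ES_Costume fitting = max(EF_Casting=21, EF_Location scouting=18) = 21; EF_Costume fitting = 21+12 = 33
ES_Principal photography = 18; EF_Principal photography = 18+11 = 29
ES_Pickup shots = max(EF_Script lock=13, EF_Location scouting=18) = 18; EF_Pickup shots = 18+11 = 29
ES_Editing = max(EF_Set construction=15, EF_Costume fitting=33, EF_Principal photography=29, EF_Pickup shots=29) = 33; EF_Editing = 33+10 = 43
Expected project duration μ = 43 days. Critical path: Script lock → Casting → Costume fitting → Editing.

Backward pass:
LF_Editing = 43; LS_Editing = 43−10 = 33
LF_Pickup shots = LS_Editing = 33; LS_Pickup shots = 33−11 = 22
LF_Principal photography = LS_Editing = 33; LS_Principal photography = 33−11 = 22
LF_Costume fitting = LS_Editing = 33; LS_Costume fitting = 33−12 = 21
LF_Set construction = LS_Editing = 33; LS_Set construction = 33−2 = 31
LF_Location scouting = min(LS_Costume fitting=21, LS_Principal photography=22, LS_Pickup shots=22) = 21; LS_Location scouting = 21−5 = 16
LF_Casting = LS_Costume fitting = 21; LS_Casting = 21−8 = 13
LF_Script lock = min(LS_Casting=13, LS_Location scouting=16, LS_Set construction=31, LS_Pickup shots=22) = 13; LS_Script lock = 13−13 = 0
Slack_Principal photography = LS_Principal photography − ES_Principal photography = 22 − 18 = 4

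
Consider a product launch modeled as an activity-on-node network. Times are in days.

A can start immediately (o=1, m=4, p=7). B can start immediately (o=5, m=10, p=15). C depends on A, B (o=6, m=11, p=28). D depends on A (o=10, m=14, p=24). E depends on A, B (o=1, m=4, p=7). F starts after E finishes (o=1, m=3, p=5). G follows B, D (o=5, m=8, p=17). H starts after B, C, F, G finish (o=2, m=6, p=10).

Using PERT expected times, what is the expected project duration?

te_A = (1 + 4·4 + 7)/6 = 24/6 = 4
te_B = (5 + 4·10 + 15)/6 = 60/6 = 10
te_C = (6 + 4·11 + 28)/6 = 78/6 = 13
te_D = (10 + 4·14 + 24)/6 = 90/6 = 15
te_E = (1 + 4·4 + 7)/6 = 24/6 = 4
te_F = (1 + 4·3 + 5)/6 = 18/6 = 3
te_G = (5 + 4·8 + 17)/6 = 54/6 = 9
te_H = (2 + 4·6 + 10)/6 = 36/6 = 6

Forward pass:
ES_A = 0; EF_A = 4
ES_B = 0; EF_B = 10
ES_C = max(EF_A=4, EF_B=10) = 10; EF_C = 10+13 = 23
ES_D = 4; EF_D = 4+15 = 19
ES_E = max(EF_A=4, EF_B=10) = 10; EF_E = 10+4 = 14
ES_F = 14; EF_F = 14+3 = 17
ES_G = max(EF_B=10, EF_D=19) = 19; EF_G = 19+9 = 28
ES_H = max(EF_B=10, EF_C=23, EF_F=17, EF_G=28) = 28; EF_H = 28+6 = 34
Expected project duration μ = 34 days. Critical path: A → D → G → H.

34 days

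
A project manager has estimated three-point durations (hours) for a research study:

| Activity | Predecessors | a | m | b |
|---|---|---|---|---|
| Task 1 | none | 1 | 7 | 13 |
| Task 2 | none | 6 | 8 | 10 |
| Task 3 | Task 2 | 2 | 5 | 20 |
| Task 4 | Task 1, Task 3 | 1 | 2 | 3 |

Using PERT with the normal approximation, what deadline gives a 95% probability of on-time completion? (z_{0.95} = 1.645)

22.1 hours

te_Task 1 = (1 + 4·7 + 13)/6 = 42/6 = 7; σ²_Task 1 = ((13−1)/6)² = 4.000
te_Task 2 = (6 + 4·8 + 10)/6 = 48/6 = 8; σ²_Task 2 = ((10−6)/6)² = 0.444
te_Task 3 = (2 + 4·5 + 20)/6 = 42/6 = 7; σ²_Task 3 = ((20−2)/6)² = 9.000
te_Task 4 = (1 + 4·2 + 3)/6 = 12/6 = 2; σ²_Task 4 = ((3−1)/6)² = 0.111

Forward pass:
ES_Task 1 = 0; EF_Task 1 = 7
ES_Task 2 = 0; EF_Task 2 = 8
ES_Task 3 = 8; EF_Task 3 = 8+7 = 15
ES_Task 4 = max(EF_Task 1=7, EF_Task 3=15) = 15; EF_Task 4 = 15+2 = 17
Expected project duration μ = 17 hours. Critical path: Task 2 → Task 3 → Task 4.

Variance along critical path = 0.444 + 9.000 + 0.111 = 9.556; σ = 3.091 hours.
D = μ + z·σ = 17 + 1.645·3.091 = 22.1 hours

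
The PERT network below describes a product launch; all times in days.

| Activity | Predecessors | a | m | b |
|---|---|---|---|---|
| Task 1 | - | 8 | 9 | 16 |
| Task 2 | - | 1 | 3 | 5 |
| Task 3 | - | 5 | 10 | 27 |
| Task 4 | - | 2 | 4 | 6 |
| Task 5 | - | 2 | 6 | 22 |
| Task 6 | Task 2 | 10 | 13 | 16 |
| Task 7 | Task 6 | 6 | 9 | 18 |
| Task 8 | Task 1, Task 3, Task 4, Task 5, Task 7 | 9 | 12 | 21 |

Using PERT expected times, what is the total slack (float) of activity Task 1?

16 days

te_Task 1 = (8 + 4·9 + 16)/6 = 60/6 = 10
te_Task 2 = (1 + 4·3 + 5)/6 = 18/6 = 3
te_Task 3 = (5 + 4·10 + 27)/6 = 72/6 = 12
te_Task 4 = (2 + 4·4 + 6)/6 = 24/6 = 4
te_Task 5 = (2 + 4·6 + 22)/6 = 48/6 = 8
te_Task 6 = (10 + 4·13 + 16)/6 = 78/6 = 13
te_Task 7 = (6 + 4·9 + 18)/6 = 60/6 = 10
te_Task 8 = (9 + 4·12 + 21)/6 = 78/6 = 13

Forward pass:
ES_Task 1 = 0; EF_Task 1 = 10
ES_Task 2 = 0; EF_Task 2 = 3
ES_Task 3 = 0; EF_Task 3 = 12
ES_Task 4 = 0; EF_Task 4 = 4
ES_Task 5 = 0; EF_Task 5 = 8
ES_Task 6 = 3; EF_Task 6 = 3+13 = 16
ES_Task 7 = 16; EF_Task 7 = 16+10 = 26
ES_Task 8 = max(EF_Task 1=10, EF_Task 3=12, EF_Task 4=4, EF_Task 5=8, EF_Task 7=26) = 26; EF_Task 8 = 26+13 = 39
Expected project duration μ = 39 days. Critical path: Task 2 → Task 6 → Task 7 → Task 8.

Backward pass:
LF_Task 8 = 39; LS_Task 8 = 39−13 = 26
LF_Task 7 = LS_Task 8 = 26; LS_Task 7 = 26−10 = 16
LF_Task 6 = LS_Task 7 = 16; LS_Task 6 = 16−13 = 3
LF_Task 5 = LS_Task 8 = 26; LS_Task 5 = 26−8 = 18
LF_Task 4 = LS_Task 8 = 26; LS_Task 4 = 26−4 = 22
LF_Task 3 = LS_Task 8 = 26; LS_Task 3 = 26−12 = 14
LF_Task 2 = LS_Task 6 = 3; LS_Task 2 = 3−3 = 0
LF_Task 1 = LS_Task 8 = 26; LS_Task 1 = 26−10 = 16
Slack_Task 1 = LS_Task 1 − ES_Task 1 = 16 − 0 = 16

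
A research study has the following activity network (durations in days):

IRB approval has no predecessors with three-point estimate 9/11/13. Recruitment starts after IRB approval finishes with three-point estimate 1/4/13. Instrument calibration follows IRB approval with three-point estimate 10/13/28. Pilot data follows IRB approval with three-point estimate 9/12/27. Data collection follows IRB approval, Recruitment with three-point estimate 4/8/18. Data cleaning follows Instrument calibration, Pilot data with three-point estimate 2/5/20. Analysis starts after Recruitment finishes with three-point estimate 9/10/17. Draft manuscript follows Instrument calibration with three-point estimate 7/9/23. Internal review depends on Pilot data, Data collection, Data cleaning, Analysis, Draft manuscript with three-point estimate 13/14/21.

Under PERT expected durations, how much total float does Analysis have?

10 days

te_IRB approval = (9 + 4·11 + 13)/6 = 66/6 = 11
te_Recruitment = (1 + 4·4 + 13)/6 = 30/6 = 5
te_Instrument calibration = (10 + 4·13 + 28)/6 = 90/6 = 15
te_Pilot data = (9 + 4·12 + 27)/6 = 84/6 = 14
te_Data collection = (4 + 4·8 + 18)/6 = 54/6 = 9
te_Data cleaning = (2 + 4·5 + 20)/6 = 42/6 = 7
te_Analysis = (9 + 4·10 + 17)/6 = 66/6 = 11
te_Draft manuscript = (7 + 4·9 + 23)/6 = 66/6 = 11
te_Internal review = (13 + 4·14 + 21)/6 = 90/6 = 15

Forward pass:
ES_IRB approval = 0; EF_IRB approval = 11
ES_Recruitment = 11; EF_Recruitment = 11+5 = 16
ES_Instrument calibration = 11; EF_Instrument calibration = 11+15 = 26
ES_Pilot data = 11; EF_Pilot data = 11+14 = 25
ES_Data collection = max(EF_IRB approval=11, EF_Recruitment=16) = 16; EF_Data collection = 16+9 = 25
ES_Data cleaning = max(EF_Instrument calibration=26, EF_Pilot data=25) = 26; EF_Data cleaning = 26+7 = 33
ES_Analysis = 16; EF_Analysis = 16+11 = 27
ES_Draft manuscript = 26; EF_Draft manuscript = 26+11 = 37
ES_Internal review = max(EF_Pilot data=25, EF_Data collection=25, EF_Data cleaning=33, EF_Analysis=27, EF_Draft manuscript=37) = 37; EF_Internal review = 37+15 = 52
Expected project duration μ = 52 days. Critical path: IRB approval → Instrument calibration → Draft manuscript → Internal review.

Backward pass:
LF_Internal review = 52; LS_Internal review = 52−15 = 37
LF_Draft manuscript = LS_Internal review = 37; LS_Draft manuscript = 37−11 = 26
LF_Analysis = LS_Internal review = 37; LS_Analysis = 37−11 = 26
LF_Data cleaning = LS_Internal review = 37; LS_Data cleaning = 37−7 = 30
LF_Data collection = LS_Internal review = 37; LS_Data collection = 37−9 = 28
LF_Pilot data = min(LS_Data cleaning=30, LS_Internal review=37) = 30; LS_Pilot data = 30−14 = 16
LF_Instrument calibration = min(LS_Data cleaning=30, LS_Draft manuscript=26) = 26; LS_Instrument calibration = 26−15 = 11
LF_Recruitment = min(LS_Data collection=28, LS_Analysis=26) = 26; LS_Recruitment = 26−5 = 21
LF_IRB approval = min(LS_Recruitment=21, LS_Instrument calibration=11, LS_Pilot data=16, LS_Data collection=28) = 11; LS_IRB approval = 11−11 = 0
Slack_Analysis = LS_Analysis − ES_Analysis = 26 − 16 = 10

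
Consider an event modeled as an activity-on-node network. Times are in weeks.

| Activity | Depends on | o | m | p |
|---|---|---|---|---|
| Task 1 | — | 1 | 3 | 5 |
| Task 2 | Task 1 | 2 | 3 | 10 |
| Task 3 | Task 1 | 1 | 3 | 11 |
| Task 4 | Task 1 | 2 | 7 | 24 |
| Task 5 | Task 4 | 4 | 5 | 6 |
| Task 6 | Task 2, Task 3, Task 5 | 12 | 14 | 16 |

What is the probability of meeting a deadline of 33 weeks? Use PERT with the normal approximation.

0.701

te_Task 1 = (1 + 4·3 + 5)/6 = 18/6 = 3; σ²_Task 1 = ((5−1)/6)² = 0.444
te_Task 2 = (2 + 4·3 + 10)/6 = 24/6 = 4; σ²_Task 2 = ((10−2)/6)² = 1.778
te_Task 3 = (1 + 4·3 + 11)/6 = 24/6 = 4; σ²_Task 3 = ((11−1)/6)² = 2.778
te_Task 4 = (2 + 4·7 + 24)/6 = 54/6 = 9; σ²_Task 4 = ((24−2)/6)² = 13.444
te_Task 5 = (4 + 4·5 + 6)/6 = 30/6 = 5; σ²_Task 5 = ((6−4)/6)² = 0.111
te_Task 6 = (12 + 4·14 + 16)/6 = 84/6 = 14; σ²_Task 6 = ((16−12)/6)² = 0.444

Forward pass:
ES_Task 1 = 0; EF_Task 1 = 3
ES_Task 2 = 3; EF_Task 2 = 3+4 = 7
ES_Task 3 = 3; EF_Task 3 = 3+4 = 7
ES_Task 4 = 3; EF_Task 4 = 3+9 = 12
ES_Task 5 = 12; EF_Task 5 = 12+5 = 17
ES_Task 6 = max(EF_Task 2=7, EF_Task 3=7, EF_Task 5=17) = 17; EF_Task 6 = 17+14 = 31
Expected project duration μ = 31 weeks. Critical path: Task 1 → Task 4 → Task 5 → Task 6.

Variance along critical path = 0.444 + 13.444 + 0.111 + 0.444 = 14.444; σ = √14.444 = 3.801 weeks.
Z = (33 − 31) / 3.801 = 0.526
P(T ≤ 33) = Φ(0.526) ≈ 0.701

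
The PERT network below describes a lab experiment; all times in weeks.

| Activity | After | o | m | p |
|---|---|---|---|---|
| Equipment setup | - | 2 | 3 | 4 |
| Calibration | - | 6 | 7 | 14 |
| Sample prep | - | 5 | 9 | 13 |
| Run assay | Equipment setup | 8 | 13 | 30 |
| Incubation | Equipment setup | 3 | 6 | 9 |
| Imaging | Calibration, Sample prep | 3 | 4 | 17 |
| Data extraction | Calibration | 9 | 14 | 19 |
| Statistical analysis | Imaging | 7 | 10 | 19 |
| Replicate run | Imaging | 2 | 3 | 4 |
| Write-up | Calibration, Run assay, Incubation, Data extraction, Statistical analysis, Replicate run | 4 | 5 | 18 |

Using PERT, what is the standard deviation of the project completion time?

te_Equipment setup = (2 + 4·3 + 4)/6 = 18/6 = 3; σ²_Equipment setup = ((4−2)/6)² = 0.111
te_Calibration = (6 + 4·7 + 14)/6 = 48/6 = 8; σ²_Calibration = ((14−6)/6)² = 1.778
te_Sample prep = (5 + 4·9 + 13)/6 = 54/6 = 9; σ²_Sample prep = ((13−5)/6)² = 1.778
te_Run assay = (8 + 4·13 + 30)/6 = 90/6 = 15; σ²_Run assay = ((30−8)/6)² = 13.444
te_Incubation = (3 + 4·6 + 9)/6 = 36/6 = 6; σ²_Incubation = ((9−3)/6)² = 1.000
te_Imaging = (3 + 4·4 + 17)/6 = 36/6 = 6; σ²_Imaging = ((17−3)/6)² = 5.444
te_Data extraction = (9 + 4·14 + 19)/6 = 84/6 = 14; σ²_Data extraction = ((19−9)/6)² = 2.778
te_Statistical analysis = (7 + 4·10 + 19)/6 = 66/6 = 11; σ²_Statistical analysis = ((19−7)/6)² = 4.000
te_Replicate run = (2 + 4·3 + 4)/6 = 18/6 = 3; σ²_Replicate run = ((4−2)/6)² = 0.111
te_Write-up = (4 + 4·5 + 18)/6 = 42/6 = 7; σ²_Write-up = ((18−4)/6)² = 5.444

Forward pass:
ES_Equipment setup = 0; EF_Equipment setup = 3
ES_Calibration = 0; EF_Calibration = 8
ES_Sample prep = 0; EF_Sample prep = 9
ES_Run assay = 3; EF_Run assay = 3+15 = 18
ES_Incubation = 3; EF_Incubation = 3+6 = 9
ES_Imaging = max(EF_Calibration=8, EF_Sample prep=9) = 9; EF_Imaging = 9+6 = 15
ES_Data extraction = 8; EF_Data extraction = 8+14 = 22
ES_Statistical analysis = 15; EF_Statistical analysis = 15+11 = 26
ES_Replicate run = 15; EF_Replicate run = 15+3 = 18
ES_Write-up = max(EF_Calibration=8, EF_Run assay=18, EF_Incubation=9, EF_Data extraction=22, EF_Statistical analysis=26, EF_Replicate run=18) = 26; EF_Write-up = 26+7 = 33
Expected project duration μ = 33 weeks. Critical path: Sample prep → Imaging → Statistical analysis → Write-up.

Variance along critical path = 1.778 + 5.444 + 4.000 + 5.444 = 16.667
σ = √16.667 = 4.082 weeks

4.08 weeks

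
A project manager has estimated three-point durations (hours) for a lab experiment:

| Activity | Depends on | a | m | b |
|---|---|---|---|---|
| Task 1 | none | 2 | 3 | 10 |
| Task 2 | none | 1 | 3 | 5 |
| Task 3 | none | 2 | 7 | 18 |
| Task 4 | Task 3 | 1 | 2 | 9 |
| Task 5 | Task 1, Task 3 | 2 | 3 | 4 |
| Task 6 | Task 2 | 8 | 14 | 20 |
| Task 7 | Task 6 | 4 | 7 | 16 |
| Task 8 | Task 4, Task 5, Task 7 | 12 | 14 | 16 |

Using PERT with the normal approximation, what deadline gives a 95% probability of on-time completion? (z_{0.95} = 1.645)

te_Task 1 = (2 + 4·3 + 10)/6 = 24/6 = 4; σ²_Task 1 = ((10−2)/6)² = 1.778
te_Task 2 = (1 + 4·3 + 5)/6 = 18/6 = 3; σ²_Task 2 = ((5−1)/6)² = 0.444
te_Task 3 = (2 + 4·7 + 18)/6 = 48/6 = 8; σ²_Task 3 = ((18−2)/6)² = 7.111
te_Task 4 = (1 + 4·2 + 9)/6 = 18/6 = 3; σ²_Task 4 = ((9−1)/6)² = 1.778
te_Task 5 = (2 + 4·3 + 4)/6 = 18/6 = 3; σ²_Task 5 = ((4−2)/6)² = 0.111
te_Task 6 = (8 + 4·14 + 20)/6 = 84/6 = 14; σ²_Task 6 = ((20−8)/6)² = 4.000
te_Task 7 = (4 + 4·7 + 16)/6 = 48/6 = 8; σ²_Task 7 = ((16−4)/6)² = 4.000
te_Task 8 = (12 + 4·14 + 16)/6 = 84/6 = 14; σ²_Task 8 = ((16−12)/6)² = 0.444

Forward pass:
ES_Task 1 = 0; EF_Task 1 = 4
ES_Task 2 = 0; EF_Task 2 = 3
ES_Task 3 = 0; EF_Task 3 = 8
ES_Task 4 = 8; EF_Task 4 = 8+3 = 11
ES_Task 5 = max(EF_Task 1=4, EF_Task 3=8) = 8; EF_Task 5 = 8+3 = 11
ES_Task 6 = 3; EF_Task 6 = 3+14 = 17
ES_Task 7 = 17; EF_Task 7 = 17+8 = 25
ES_Task 8 = max(EF_Task 4=11, EF_Task 5=11, EF_Task 7=25) = 25; EF_Task 8 = 25+14 = 39
Expected project duration μ = 39 hours. Critical path: Task 2 → Task 6 → Task 7 → Task 8.

Variance along critical path = 0.444 + 4.000 + 4.000 + 0.444 = 8.889; σ = 2.981 hours.
D = μ + z·σ = 39 + 1.645·2.981 = 43.9 hours

43.9 hours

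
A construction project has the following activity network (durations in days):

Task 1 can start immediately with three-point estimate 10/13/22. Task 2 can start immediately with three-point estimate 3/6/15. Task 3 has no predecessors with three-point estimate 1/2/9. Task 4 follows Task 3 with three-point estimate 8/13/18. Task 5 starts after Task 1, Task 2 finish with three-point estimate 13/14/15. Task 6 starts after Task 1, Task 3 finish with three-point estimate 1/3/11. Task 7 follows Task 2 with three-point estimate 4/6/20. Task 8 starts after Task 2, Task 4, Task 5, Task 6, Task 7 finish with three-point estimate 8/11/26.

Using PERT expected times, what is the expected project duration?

41 days

te_Task 1 = (10 + 4·13 + 22)/6 = 84/6 = 14
te_Task 2 = (3 + 4·6 + 15)/6 = 42/6 = 7
te_Task 3 = (1 + 4·2 + 9)/6 = 18/6 = 3
te_Task 4 = (8 + 4·13 + 18)/6 = 78/6 = 13
te_Task 5 = (13 + 4·14 + 15)/6 = 84/6 = 14
te_Task 6 = (1 + 4·3 + 11)/6 = 24/6 = 4
te_Task 7 = (4 + 4·6 + 20)/6 = 48/6 = 8
te_Task 8 = (8 + 4·11 + 26)/6 = 78/6 = 13

Forward pass:
ES_Task 1 = 0; EF_Task 1 = 14
ES_Task 2 = 0; EF_Task 2 = 7
ES_Task 3 = 0; EF_Task 3 = 3
ES_Task 4 = 3; EF_Task 4 = 3+13 = 16
ES_Task 5 = max(EF_Task 1=14, EF_Task 2=7) = 14; EF_Task 5 = 14+14 = 28
ES_Task 6 = max(EF_Task 1=14, EF_Task 3=3) = 14; EF_Task 6 = 14+4 = 18
ES_Task 7 = 7; EF_Task 7 = 7+8 = 15
ES_Task 8 = max(EF_Task 2=7, EF_Task 4=16, EF_Task 5=28, EF_Task 6=18, EF_Task 7=15) = 28; EF_Task 8 = 28+13 = 41
Expected project duration μ = 41 days. Critical path: Task 1 → Task 5 → Task 8.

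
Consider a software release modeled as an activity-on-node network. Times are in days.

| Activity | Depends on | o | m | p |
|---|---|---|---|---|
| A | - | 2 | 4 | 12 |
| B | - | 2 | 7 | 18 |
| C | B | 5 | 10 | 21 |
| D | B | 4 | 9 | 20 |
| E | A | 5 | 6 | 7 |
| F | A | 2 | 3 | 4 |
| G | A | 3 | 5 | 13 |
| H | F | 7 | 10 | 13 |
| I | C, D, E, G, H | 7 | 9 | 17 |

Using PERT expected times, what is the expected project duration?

te_A = (2 + 4·4 + 12)/6 = 30/6 = 5
te_B = (2 + 4·7 + 18)/6 = 48/6 = 8
te_C = (5 + 4·10 + 21)/6 = 66/6 = 11
te_D = (4 + 4·9 + 20)/6 = 60/6 = 10
te_E = (5 + 4·6 + 7)/6 = 36/6 = 6
te_F = (2 + 4·3 + 4)/6 = 18/6 = 3
te_G = (3 + 4·5 + 13)/6 = 36/6 = 6
te_H = (7 + 4·10 + 13)/6 = 60/6 = 10
te_I = (7 + 4·9 + 17)/6 = 60/6 = 10

Forward pass:
ES_A = 0; EF_A = 5
ES_B = 0; EF_B = 8
ES_C = 8; EF_C = 8+11 = 19
ES_D = 8; EF_D = 8+10 = 18
ES_E = 5; EF_E = 5+6 = 11
ES_F = 5; EF_F = 5+3 = 8
ES_G = 5; EF_G = 5+6 = 11
ES_H = 8; EF_H = 8+10 = 18
ES_I = max(EF_C=19, EF_D=18, EF_E=11, EF_G=11, EF_H=18) = 19; EF_I = 19+10 = 29
Expected project duration μ = 29 days. Critical path: B → C → I.

29 days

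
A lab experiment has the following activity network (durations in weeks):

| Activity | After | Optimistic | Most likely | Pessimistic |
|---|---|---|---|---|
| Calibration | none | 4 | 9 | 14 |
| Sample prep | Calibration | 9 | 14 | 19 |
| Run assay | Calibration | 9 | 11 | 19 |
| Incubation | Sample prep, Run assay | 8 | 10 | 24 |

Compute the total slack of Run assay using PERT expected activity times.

2 weeks

te_Calibration = (4 + 4·9 + 14)/6 = 54/6 = 9
te_Sample prep = (9 + 4·14 + 19)/6 = 84/6 = 14
te_Run assay = (9 + 4·11 + 19)/6 = 72/6 = 12
te_Incubation = (8 + 4·10 + 24)/6 = 72/6 = 12

Forward pass:
ES_Calibration = 0; EF_Calibration = 9
ES_Sample prep = 9; EF_Sample prep = 9+14 = 23
ES_Run assay = 9; EF_Run assay = 9+12 = 21
ES_Incubation = max(EF_Sample prep=23, EF_Run assay=21) = 23; EF_Incubation = 23+12 = 35
Expected project duration μ = 35 weeks. Critical path: Calibration → Sample prep → Incubation.

Backward pass:
LF_Incubation = 35; LS_Incubation = 35−12 = 23
LF_Run assay = LS_Incubation = 23; LS_Run assay = 23−12 = 11
LF_Sample prep = LS_Incubation = 23; LS_Sample prep = 23−14 = 9
LF_Calibration = min(LS_Sample prep=9, LS_Run assay=11) = 9; LS_Calibration = 9−9 = 0
Slack_Run assay = LS_Run assay − ES_Run assay = 11 − 9 = 2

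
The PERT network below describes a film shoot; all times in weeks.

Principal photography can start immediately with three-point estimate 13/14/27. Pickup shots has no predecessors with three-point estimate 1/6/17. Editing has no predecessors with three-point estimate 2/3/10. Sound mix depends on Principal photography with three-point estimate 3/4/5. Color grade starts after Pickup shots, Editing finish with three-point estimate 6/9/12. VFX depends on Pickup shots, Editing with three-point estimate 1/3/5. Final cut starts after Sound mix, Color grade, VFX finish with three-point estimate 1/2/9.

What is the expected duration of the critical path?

te_Principal photography = (13 + 4·14 + 27)/6 = 96/6 = 16
te_Pickup shots = (1 + 4·6 + 17)/6 = 42/6 = 7
te_Editing = (2 + 4·3 + 10)/6 = 24/6 = 4
te_Sound mix = (3 + 4·4 + 5)/6 = 24/6 = 4
te_Color grade = (6 + 4·9 + 12)/6 = 54/6 = 9
te_VFX = (1 + 4·3 + 5)/6 = 18/6 = 3
te_Final cut = (1 + 4·2 + 9)/6 = 18/6 = 3

Forward pass:
ES_Principal photography = 0; EF_Principal photography = 16
ES_Pickup shots = 0; EF_Pickup shots = 7
ES_Editing = 0; EF_Editing = 4
ES_Sound mix = 16; EF_Sound mix = 16+4 = 20
ES_Color grade = max(EF_Pickup shots=7, EF_Editing=4) = 7; EF_Color grade = 7+9 = 16
ES_VFX = max(EF_Pickup shots=7, EF_Editing=4) = 7; EF_VFX = 7+3 = 10
ES_Final cut = max(EF_Sound mix=20, EF_Color grade=16, EF_VFX=10) = 20; EF_Final cut = 20+3 = 23
Expected project duration μ = 23 weeks. Critical path: Principal photography → Sound mix → Final cut.

23 weeks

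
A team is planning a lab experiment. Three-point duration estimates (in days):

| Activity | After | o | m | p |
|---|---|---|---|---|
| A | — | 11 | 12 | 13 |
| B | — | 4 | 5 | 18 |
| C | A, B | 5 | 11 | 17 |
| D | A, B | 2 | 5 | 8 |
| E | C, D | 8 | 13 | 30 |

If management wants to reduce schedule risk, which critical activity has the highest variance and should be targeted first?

E

te_A = (11 + 4·12 + 13)/6 = 72/6 = 12; σ²_A = ((13−11)/6)² = 0.111
te_B = (4 + 4·5 + 18)/6 = 42/6 = 7; σ²_B = ((18−4)/6)² = 5.444
te_C = (5 + 4·11 + 17)/6 = 66/6 = 11; σ²_C = ((17−5)/6)² = 4.000
te_D = (2 + 4·5 + 8)/6 = 30/6 = 5; σ²_D = ((8−2)/6)² = 1.000
te_E = (8 + 4·13 + 30)/6 = 90/6 = 15; σ²_E = ((30−8)/6)² = 13.444

Forward pass:
ES_A = 0; EF_A = 12
ES_B = 0; EF_B = 7
ES_C = max(EF_A=12, EF_B=7) = 12; EF_C = 12+11 = 23
ES_D = max(EF_A=12, EF_B=7) = 12; EF_D = 12+5 = 17
ES_E = max(EF_C=23, EF_D=17) = 23; EF_E = 23+15 = 38
Expected project duration μ = 38 days. Critical path: A → C → E.

Variances on critical path: σ²_A=0.111, σ²_C=4.000, σ²_E=13.444.
Largest is σ²_E = 13.444.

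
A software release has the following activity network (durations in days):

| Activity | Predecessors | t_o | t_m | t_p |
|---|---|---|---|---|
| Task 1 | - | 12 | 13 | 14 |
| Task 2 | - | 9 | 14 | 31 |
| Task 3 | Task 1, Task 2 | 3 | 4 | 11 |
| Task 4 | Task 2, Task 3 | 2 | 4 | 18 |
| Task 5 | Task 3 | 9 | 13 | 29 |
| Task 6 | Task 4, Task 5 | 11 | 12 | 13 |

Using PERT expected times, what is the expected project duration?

te_Task 1 = (12 + 4·13 + 14)/6 = 78/6 = 13
te_Task 2 = (9 + 4·14 + 31)/6 = 96/6 = 16
te_Task 3 = (3 + 4·4 + 11)/6 = 30/6 = 5
te_Task 4 = (2 + 4·4 + 18)/6 = 36/6 = 6
te_Task 5 = (9 + 4·13 + 29)/6 = 90/6 = 15
te_Task 6 = (11 + 4·12 + 13)/6 = 72/6 = 12

Forward pass:
ES_Task 1 = 0; EF_Task 1 = 13
ES_Task 2 = 0; EF_Task 2 = 16
ES_Task 3 = max(EF_Task 1=13, EF_Task 2=16) = 16; EF_Task 3 = 16+5 = 21
ES_Task 4 = max(EF_Task 2=16, EF_Task 3=21) = 21; EF_Task 4 = 21+6 = 27
ES_Task 5 = 21; EF_Task 5 = 21+15 = 36
ES_Task 6 = max(EF_Task 4=27, EF_Task 5=36) = 36; EF_Task 6 = 36+12 = 48
Expected project duration μ = 48 days. Critical path: Task 2 → Task 3 → Task 5 → Task 6.

48 days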